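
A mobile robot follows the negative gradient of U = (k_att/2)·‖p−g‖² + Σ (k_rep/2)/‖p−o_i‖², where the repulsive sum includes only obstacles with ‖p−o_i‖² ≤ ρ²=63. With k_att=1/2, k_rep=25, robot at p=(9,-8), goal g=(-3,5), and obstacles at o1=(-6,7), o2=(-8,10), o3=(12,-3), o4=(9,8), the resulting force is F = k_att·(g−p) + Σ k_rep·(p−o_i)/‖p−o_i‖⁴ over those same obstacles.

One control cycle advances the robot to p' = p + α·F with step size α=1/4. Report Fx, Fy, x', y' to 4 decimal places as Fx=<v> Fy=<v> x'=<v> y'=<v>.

Fx=-6.0649 Fy=6.3919 x'=7.4838 y'=-6.4020

F_att = 1/2·(g−p) = 1/2·(-12,13) = (-6.0000,6.5000)
o1: d²=450 > ρ²=63 → inactive
o2: d²=613 > ρ²=63 → inactive
o3: d²=34 ≤ ρ²=63; F_rep = 25·(-3,-5)/34² = (-0.0649,-0.1081)
o4: d²=256 > ρ²=63 → inactive
F = F_att + ΣF_rep = (-6.0649,6.3919)
p' = p + 1/4·F = (7.4838,-6.4020)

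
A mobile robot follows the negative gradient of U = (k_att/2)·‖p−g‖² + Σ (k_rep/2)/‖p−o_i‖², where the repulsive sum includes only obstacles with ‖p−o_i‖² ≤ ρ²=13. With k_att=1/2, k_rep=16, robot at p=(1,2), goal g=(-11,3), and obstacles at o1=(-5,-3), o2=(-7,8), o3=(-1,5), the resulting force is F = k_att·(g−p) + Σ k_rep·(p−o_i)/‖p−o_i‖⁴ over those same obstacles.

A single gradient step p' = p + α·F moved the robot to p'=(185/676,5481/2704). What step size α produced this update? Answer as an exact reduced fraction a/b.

F_att = 1/2·(g−p) = 1/2·(-12,1) = (-6.0000,0.5000)
o1: d²=61 > ρ²=13 → inactive
o2: d²=100 > ρ²=13 → inactive
o3: d²=13 ≤ ρ²=13; F_rep = 16·(2,-3)/13² = (0.1893,-0.2840)
F = F_att + ΣF_rep = (-5.8107,0.2160)
Δp = p'−p = (-0.7263,0.0270); α = Δx/Fx = (-491/676) / (-982/169) = 1/8
check: Δy/Fy = (73/2704) / (73/338) = 1/8 ✓

α = 1/8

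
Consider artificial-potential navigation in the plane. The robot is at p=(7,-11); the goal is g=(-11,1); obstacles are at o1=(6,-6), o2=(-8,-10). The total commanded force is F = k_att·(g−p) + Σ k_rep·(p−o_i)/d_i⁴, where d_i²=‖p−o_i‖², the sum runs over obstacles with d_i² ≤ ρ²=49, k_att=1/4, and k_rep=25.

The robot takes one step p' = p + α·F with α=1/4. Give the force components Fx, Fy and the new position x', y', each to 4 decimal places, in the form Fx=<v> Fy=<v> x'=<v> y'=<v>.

Fx=-4.4630 Fy=2.8151 x'=5.8842 y'=-10.2962

F_att = 1/4·(g−p) = 1/4·(-18,12) = (-4.5000,3.0000)
o1: d²=26 ≤ ρ²=49; F_rep = 25·(1,-5)/26² = (0.0370,-0.1849)
o2: d²=226 > ρ²=49 → inactive
F = F_att + ΣF_rep = (-4.4630,2.8151)
p' = p + 1/4·F = (5.8842,-10.2962)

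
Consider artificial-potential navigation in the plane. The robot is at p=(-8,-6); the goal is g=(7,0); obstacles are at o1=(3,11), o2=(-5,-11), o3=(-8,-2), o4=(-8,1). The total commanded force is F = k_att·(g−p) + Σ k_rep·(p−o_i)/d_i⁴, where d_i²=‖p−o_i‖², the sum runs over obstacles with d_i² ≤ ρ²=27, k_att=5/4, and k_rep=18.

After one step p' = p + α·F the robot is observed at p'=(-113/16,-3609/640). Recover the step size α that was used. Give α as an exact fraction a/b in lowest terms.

α = 1/20

F_att = 5/4·(g−p) = 5/4·(15,6) = (18.7500,7.5000)
o1: d²=410 > ρ²=27 → inactive
o2: d²=34 > ρ²=27 → inactive
o3: d²=16 ≤ ρ²=27; F_rep = 18·(0,-4)/16² = (0.0000,-0.2812)
o4: d²=49 > ρ²=27 → inactive
F = F_att + ΣF_rep = (18.7500,7.2188)
Δp = p'−p = (0.9375,0.3609); α = Δx/Fx = (15/16) / (75/4) = 1/20
check: Δy/Fy = (231/640) / (231/32) = 1/20 ✓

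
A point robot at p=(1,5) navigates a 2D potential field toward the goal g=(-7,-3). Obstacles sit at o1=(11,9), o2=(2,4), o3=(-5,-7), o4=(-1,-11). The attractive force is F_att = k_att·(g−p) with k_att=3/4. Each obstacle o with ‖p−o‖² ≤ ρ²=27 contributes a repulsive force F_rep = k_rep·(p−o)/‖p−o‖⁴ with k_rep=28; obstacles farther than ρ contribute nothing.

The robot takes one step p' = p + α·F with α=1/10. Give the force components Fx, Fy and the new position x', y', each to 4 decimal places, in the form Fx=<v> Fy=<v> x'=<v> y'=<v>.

F_att = 3/4·(g−p) = 3/4·(-8,-8) = (-6.0000,-6.0000)
o1: d²=116 > ρ²=27 → inactive
o2: d²=2 ≤ ρ²=27; F_rep = 28·(-1,1)/2² = (-7.0000,7.0000)
o3: d²=180 > ρ²=27 → inactive
o4: d²=260 > ρ²=27 → inactive
F = F_att + ΣF_rep = (-13.0000,1.0000)
p' = p + 1/10·F = (-0.3000,5.1000)

Fx=-13.0000 Fy=1.0000 x'=-0.3000 y'=5.1000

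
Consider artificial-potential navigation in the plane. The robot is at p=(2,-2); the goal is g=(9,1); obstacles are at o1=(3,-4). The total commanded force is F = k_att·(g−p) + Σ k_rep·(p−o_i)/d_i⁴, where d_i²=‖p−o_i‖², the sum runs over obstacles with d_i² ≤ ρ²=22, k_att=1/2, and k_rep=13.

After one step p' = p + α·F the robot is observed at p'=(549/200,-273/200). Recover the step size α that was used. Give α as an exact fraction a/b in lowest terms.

α = 1/4

F_att = 1/2·(g−p) = 1/2·(7,3) = (3.5000,1.5000)
o1: d²=5 ≤ ρ²=22; F_rep = 13·(-1,2)/5² = (-0.5200,1.0400)
F = F_att + ΣF_rep = (2.9800,2.5400)
Δp = p'−p = (0.7450,0.6350); α = Δx/Fx = (149/200) / (149/50) = 1/4
check: Δy/Fy = (127/200) / (127/50) = 1/4 ✓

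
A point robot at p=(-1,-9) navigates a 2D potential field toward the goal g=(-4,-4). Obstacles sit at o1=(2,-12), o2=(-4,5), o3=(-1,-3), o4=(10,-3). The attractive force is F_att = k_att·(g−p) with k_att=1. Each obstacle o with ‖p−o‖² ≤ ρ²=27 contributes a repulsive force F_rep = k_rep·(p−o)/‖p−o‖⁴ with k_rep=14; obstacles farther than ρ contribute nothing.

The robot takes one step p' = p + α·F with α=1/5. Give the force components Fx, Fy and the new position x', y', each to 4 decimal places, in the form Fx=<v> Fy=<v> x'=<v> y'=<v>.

Fx=-3.1296 Fy=5.1296 x'=-1.6259 y'=-7.9741

F_att = 1·(g−p) = 1·(-3,5) = (-3.0000,5.0000)
o1: d²=18 ≤ ρ²=27; F_rep = 14·(-3,3)/18² = (-0.1296,0.1296)
o2: d²=205 > ρ²=27 → inactive
o3: d²=36 > ρ²=27 → inactive
o4: d²=157 > ρ²=27 → inactive
F = F_att + ΣF_rep = (-3.1296,5.1296)
p' = p + 1/5·F = (-1.6259,-7.9741)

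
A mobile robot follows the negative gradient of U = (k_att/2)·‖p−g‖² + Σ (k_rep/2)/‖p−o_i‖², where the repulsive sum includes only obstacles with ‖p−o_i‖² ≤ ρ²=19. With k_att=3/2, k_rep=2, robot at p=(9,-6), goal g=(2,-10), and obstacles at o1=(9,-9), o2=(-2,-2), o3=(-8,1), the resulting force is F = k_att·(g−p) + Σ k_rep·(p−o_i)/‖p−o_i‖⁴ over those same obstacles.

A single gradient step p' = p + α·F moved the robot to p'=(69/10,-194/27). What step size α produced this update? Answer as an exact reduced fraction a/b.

F_att = 3/2·(g−p) = 3/2·(-7,-4) = (-10.5000,-6.0000)
o1: d²=9 ≤ ρ²=19; F_rep = 2·(0,3)/9² = (0.0000,0.0741)
o2: d²=137 > ρ²=19 → inactive
o3: d²=338 > ρ²=19 → inactive
F = F_att + ΣF_rep = (-10.5000,-5.9259)
Δp = p'−p = (-2.1000,-1.1852); α = Δx/Fx = (-21/10) / (-21/2) = 1/5
check: Δy/Fy = (-32/27) / (-160/27) = 1/5 ✓

α = 1/5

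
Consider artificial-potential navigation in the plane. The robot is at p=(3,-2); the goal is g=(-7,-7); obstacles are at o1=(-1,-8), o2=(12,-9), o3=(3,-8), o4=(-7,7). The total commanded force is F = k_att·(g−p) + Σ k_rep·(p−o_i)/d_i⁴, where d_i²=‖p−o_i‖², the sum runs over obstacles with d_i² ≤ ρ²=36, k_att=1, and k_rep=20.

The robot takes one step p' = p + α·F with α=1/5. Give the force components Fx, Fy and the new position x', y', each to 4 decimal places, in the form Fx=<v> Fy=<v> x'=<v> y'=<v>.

F_att = 1·(g−p) = 1·(-10,-5) = (-10.0000,-5.0000)
o1: d²=52 > ρ²=36 → inactive
o2: d²=130 > ρ²=36 → inactive
o3: d²=36 ≤ ρ²=36; F_rep = 20·(0,6)/36² = (0.0000,0.0926)
o4: d²=181 > ρ²=36 → inactive
F = F_att + ΣF_rep = (-10.0000,-4.9074)
p' = p + 1/5·F = (1.0000,-2.9815)

Fx=-10.0000 Fy=-4.9074 x'=1.0000 y'=-2.9815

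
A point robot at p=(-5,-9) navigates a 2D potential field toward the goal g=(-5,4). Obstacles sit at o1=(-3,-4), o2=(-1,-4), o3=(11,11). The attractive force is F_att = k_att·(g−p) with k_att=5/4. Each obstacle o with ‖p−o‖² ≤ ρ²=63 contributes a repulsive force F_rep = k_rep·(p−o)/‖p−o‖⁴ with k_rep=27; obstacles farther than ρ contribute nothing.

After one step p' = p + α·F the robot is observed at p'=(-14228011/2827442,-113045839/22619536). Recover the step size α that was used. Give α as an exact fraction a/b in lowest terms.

α = 1/4

F_att = 5/4·(g−p) = 5/4·(0,13) = (0.0000,16.2500)
o1: d²=29 ≤ ρ²=63; F_rep = 27·(-2,-5)/29² = (-0.0642,-0.1605)
o2: d²=41 ≤ ρ²=63; F_rep = 27·(-4,-5)/41² = (-0.0642,-0.0803)
o3: d²=656 > ρ²=63 → inactive
F = F_att + ΣF_rep = (-0.1285,16.0092)
Δp = p'−p = (-0.0321,4.0023); α = Δx/Fx = (-90801/2827442) / (-181602/1413721) = 1/4
check: Δy/Fy = (90529985/22619536) / (90529985/5654884) = 1/4 ✓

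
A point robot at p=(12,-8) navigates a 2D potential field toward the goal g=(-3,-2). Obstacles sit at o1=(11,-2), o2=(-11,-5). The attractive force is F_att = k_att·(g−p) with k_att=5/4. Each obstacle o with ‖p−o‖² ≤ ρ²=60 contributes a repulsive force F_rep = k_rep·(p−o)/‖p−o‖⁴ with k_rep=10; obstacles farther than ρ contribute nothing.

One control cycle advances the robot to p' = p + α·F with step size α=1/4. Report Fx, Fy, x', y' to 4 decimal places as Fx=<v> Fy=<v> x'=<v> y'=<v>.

Fx=-18.7427 Fy=7.4562 x'=7.3143 y'=-6.1360

F_att = 5/4·(g−p) = 5/4·(-15,6) = (-18.7500,7.5000)
o1: d²=37 ≤ ρ²=60; F_rep = 10·(1,-6)/37² = (0.0073,-0.0438)
o2: d²=538 > ρ²=60 → inactive
F = F_att + ΣF_rep = (-18.7427,7.4562)
p' = p + 1/4·F = (7.3143,-6.1360)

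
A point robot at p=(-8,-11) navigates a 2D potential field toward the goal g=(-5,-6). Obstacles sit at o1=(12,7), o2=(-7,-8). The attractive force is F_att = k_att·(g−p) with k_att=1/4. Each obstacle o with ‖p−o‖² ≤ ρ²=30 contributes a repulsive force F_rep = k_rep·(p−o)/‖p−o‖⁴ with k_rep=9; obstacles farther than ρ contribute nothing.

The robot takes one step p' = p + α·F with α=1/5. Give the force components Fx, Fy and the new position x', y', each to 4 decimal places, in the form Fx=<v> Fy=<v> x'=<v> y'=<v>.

Fx=0.6600 Fy=0.9800 x'=-7.8680 y'=-10.8040

F_att = 1/4·(g−p) = 1/4·(3,5) = (0.7500,1.2500)
o1: d²=724 > ρ²=30 → inactive
o2: d²=10 ≤ ρ²=30; F_rep = 9·(-1,-3)/10² = (-0.0900,-0.2700)
F = F_att + ΣF_rep = (0.6600,0.9800)
p' = p + 1/5·F = (-7.8680,-10.8040)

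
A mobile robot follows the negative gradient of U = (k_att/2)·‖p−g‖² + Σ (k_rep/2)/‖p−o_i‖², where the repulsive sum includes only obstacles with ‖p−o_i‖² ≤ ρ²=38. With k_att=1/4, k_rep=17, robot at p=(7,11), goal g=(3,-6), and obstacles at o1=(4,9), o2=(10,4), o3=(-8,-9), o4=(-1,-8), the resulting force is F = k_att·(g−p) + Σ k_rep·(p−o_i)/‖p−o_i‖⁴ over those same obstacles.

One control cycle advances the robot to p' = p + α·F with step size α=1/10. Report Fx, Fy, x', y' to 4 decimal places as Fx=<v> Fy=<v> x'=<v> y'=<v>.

F_att = 1/4·(g−p) = 1/4·(-4,-17) = (-1.0000,-4.2500)
o1: d²=13 ≤ ρ²=38; F_rep = 17·(3,2)/13² = (0.3018,0.2012)
o2: d²=58 > ρ²=38 → inactive
o3: d²=625 > ρ²=38 → inactive
o4: d²=425 > ρ²=38 → inactive
F = F_att + ΣF_rep = (-0.6982,-4.0488)
p' = p + 1/10·F = (6.9302,10.5951)

Fx=-0.6982 Fy=-4.0488 x'=6.9302 y'=10.5951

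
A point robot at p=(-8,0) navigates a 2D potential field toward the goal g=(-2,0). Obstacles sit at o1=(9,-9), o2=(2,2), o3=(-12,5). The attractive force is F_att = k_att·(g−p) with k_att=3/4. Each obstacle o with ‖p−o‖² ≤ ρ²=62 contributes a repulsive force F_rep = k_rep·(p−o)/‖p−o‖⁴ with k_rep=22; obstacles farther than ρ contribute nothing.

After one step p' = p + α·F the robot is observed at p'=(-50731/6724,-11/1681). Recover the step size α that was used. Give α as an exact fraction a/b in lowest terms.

F_att = 3/4·(g−p) = 3/4·(6,0) = (4.5000,0.0000)
o1: d²=370 > ρ²=62 → inactive
o2: d²=104 > ρ²=62 → inactive
o3: d²=41 ≤ ρ²=62; F_rep = 22·(4,-5)/41² = (0.0523,-0.0654)
F = F_att + ΣF_rep = (4.5523,-0.0654)
Δp = p'−p = (0.4552,-0.0065); α = Δx/Fx = (3061/6724) / (15305/3362) = 1/10
check: Δy/Fy = (-11/1681) / (-110/1681) = 1/10 ✓

α = 1/10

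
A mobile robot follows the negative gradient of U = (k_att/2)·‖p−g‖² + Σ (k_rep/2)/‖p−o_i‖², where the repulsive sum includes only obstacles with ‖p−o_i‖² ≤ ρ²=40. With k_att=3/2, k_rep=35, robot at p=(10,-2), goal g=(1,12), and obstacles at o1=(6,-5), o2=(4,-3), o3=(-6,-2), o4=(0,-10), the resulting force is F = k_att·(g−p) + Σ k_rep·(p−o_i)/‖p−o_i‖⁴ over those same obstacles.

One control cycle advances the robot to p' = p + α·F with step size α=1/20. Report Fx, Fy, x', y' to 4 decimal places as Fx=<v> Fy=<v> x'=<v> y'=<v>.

Fx=-13.1226 Fy=21.1936 x'=9.3439 y'=-0.9403

F_att = 3/2·(g−p) = 3/2·(-9,14) = (-13.5000,21.0000)
o1: d²=25 ≤ ρ²=40; F_rep = 35·(4,3)/25² = (0.2240,0.1680)
o2: d²=37 ≤ ρ²=40; F_rep = 35·(6,1)/37² = (0.1534,0.0256)
o3: d²=256 > ρ²=40 → inactive
o4: d²=164 > ρ²=40 → inactive
F = F_att + ΣF_rep = (-13.1226,21.1936)
p' = p + 1/20·F = (9.3439,-0.9403)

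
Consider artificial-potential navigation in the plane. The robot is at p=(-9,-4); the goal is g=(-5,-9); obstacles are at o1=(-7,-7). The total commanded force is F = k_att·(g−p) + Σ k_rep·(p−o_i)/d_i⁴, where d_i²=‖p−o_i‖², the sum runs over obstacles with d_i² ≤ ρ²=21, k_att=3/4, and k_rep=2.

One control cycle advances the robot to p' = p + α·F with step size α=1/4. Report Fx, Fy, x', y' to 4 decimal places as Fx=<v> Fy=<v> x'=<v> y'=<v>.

F_att = 3/4·(g−p) = 3/4·(4,-5) = (3.0000,-3.7500)
o1: d²=13 ≤ ρ²=21; F_rep = 2·(-2,3)/13² = (-0.0237,0.0355)
F = F_att + ΣF_rep = (2.9763,-3.7145)
p' = p + 1/4·F = (-8.2559,-4.9286)

Fx=2.9763 Fy=-3.7145 x'=-8.2559 y'=-4.9286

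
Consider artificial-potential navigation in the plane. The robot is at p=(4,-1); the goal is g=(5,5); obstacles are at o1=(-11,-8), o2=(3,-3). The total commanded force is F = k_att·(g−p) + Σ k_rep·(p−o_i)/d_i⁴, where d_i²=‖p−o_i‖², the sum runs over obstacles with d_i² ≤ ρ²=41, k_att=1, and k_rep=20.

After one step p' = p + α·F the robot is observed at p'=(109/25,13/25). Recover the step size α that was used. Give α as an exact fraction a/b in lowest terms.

F_att = 1·(g−p) = 1·(1,6) = (1.0000,6.0000)
o1: d²=274 > ρ²=41 → inactive
o2: d²=5 ≤ ρ²=41; F_rep = 20·(1,2)/5² = (0.8000,1.6000)
F = F_att + ΣF_rep = (1.8000,7.6000)
Δp = p'−p = (0.3600,1.5200); α = Δx/Fx = (9/25) / (9/5) = 1/5
check: Δy/Fy = (38/25) / (38/5) = 1/5 ✓

α = 1/5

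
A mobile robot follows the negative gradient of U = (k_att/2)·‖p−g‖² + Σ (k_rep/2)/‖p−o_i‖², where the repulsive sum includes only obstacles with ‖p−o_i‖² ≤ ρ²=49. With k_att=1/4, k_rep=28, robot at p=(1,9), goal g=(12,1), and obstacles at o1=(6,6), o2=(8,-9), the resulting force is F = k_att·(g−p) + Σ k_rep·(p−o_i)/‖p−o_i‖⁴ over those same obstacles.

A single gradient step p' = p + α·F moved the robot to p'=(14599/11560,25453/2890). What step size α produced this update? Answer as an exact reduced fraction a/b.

α = 1/10

F_att = 1/4·(g−p) = 1/4·(11,-8) = (2.7500,-2.0000)
o1: d²=34 ≤ ρ²=49; F_rep = 28·(-5,3)/34² = (-0.1211,0.0727)
o2: d²=373 > ρ²=49 → inactive
F = F_att + ΣF_rep = (2.6289,-1.9273)
Δp = p'−p = (0.2629,-0.1927); α = Δx/Fx = (3039/11560) / (3039/1156) = 1/10
check: Δy/Fy = (-557/2890) / (-557/289) = 1/10 ✓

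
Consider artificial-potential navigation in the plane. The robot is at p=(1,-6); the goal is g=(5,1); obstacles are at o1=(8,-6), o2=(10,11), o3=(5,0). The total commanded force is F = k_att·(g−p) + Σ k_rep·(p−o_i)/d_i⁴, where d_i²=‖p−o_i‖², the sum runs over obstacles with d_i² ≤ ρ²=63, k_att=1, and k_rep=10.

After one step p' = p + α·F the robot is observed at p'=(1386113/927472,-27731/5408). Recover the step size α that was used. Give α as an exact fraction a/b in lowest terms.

α = 1/8

F_att = 1·(g−p) = 1·(4,7) = (4.0000,7.0000)
o1: d²=49 ≤ ρ²=63; F_rep = 10·(-7,0)/49² = (-0.0292,0.0000)
o2: d²=370 > ρ²=63 → inactive
o3: d²=52 ≤ ρ²=63; F_rep = 10·(-4,-6)/52² = (-0.0148,-0.0222)
F = F_att + ΣF_rep = (3.9561,6.9778)
Δp = p'−p = (0.4945,0.8722); α = Δx/Fx = (458641/927472) / (458641/115934) = 1/8
check: Δy/Fy = (4717/5408) / (4717/676) = 1/8 ✓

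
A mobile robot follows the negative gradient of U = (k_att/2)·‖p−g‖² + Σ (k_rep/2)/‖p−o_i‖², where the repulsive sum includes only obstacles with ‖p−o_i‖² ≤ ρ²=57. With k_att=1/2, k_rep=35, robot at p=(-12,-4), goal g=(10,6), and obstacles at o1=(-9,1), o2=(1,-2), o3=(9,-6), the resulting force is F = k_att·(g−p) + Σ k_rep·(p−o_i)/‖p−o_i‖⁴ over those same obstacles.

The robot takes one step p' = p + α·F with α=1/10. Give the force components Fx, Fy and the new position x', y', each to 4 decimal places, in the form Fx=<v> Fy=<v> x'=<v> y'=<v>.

Fx=10.9092 Fy=4.8486 x'=-10.9091 y'=-3.5151

F_att = 1/2·(g−p) = 1/2·(22,10) = (11.0000,5.0000)
o1: d²=34 ≤ ρ²=57; F_rep = 35·(-3,-5)/34² = (-0.0908,-0.1514)
o2: d²=173 > ρ²=57 → inactive
o3: d²=445 > ρ²=57 → inactive
F = F_att + ΣF_rep = (10.9092,4.8486)
p' = p + 1/10·F = (-10.9091,-3.5151)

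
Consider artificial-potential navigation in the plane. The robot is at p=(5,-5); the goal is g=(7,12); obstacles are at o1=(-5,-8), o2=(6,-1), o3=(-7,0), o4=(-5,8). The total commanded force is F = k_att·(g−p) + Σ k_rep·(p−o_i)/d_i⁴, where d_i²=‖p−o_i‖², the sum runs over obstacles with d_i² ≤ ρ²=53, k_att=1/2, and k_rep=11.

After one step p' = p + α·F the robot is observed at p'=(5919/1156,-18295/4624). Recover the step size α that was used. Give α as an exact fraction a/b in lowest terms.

α = 1/8

F_att = 1/2·(g−p) = 1/2·(2,17) = (1.0000,8.5000)
o1: d²=109 > ρ²=53 → inactive
o2: d²=17 ≤ ρ²=53; F_rep = 11·(-1,-4)/17² = (-0.0381,-0.1522)
o3: d²=169 > ρ²=53 → inactive
o4: d²=269 > ρ²=53 → inactive
F = F_att + ΣF_rep = (0.9619,8.3478)
Δp = p'−p = (0.1202,1.0435); α = Δx/Fx = (139/1156) / (278/289) = 1/8
check: Δy/Fy = (4825/4624) / (4825/578) = 1/8 ✓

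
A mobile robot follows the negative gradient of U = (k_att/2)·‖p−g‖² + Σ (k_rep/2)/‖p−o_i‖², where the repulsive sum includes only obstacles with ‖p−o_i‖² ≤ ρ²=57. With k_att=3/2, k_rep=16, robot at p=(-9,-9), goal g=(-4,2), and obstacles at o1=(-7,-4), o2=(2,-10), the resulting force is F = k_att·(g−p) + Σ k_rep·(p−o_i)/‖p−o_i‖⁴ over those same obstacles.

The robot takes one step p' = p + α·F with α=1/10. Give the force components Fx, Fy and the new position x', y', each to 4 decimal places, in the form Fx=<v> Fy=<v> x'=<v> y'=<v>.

F_att = 3/2·(g−p) = 3/2·(5,11) = (7.5000,16.5000)
o1: d²=29 ≤ ρ²=57; F_rep = 16·(-2,-5)/29² = (-0.0380,-0.0951)
o2: d²=122 > ρ²=57 → inactive
F = F_att + ΣF_rep = (7.4620,16.4049)
p' = p + 1/10·F = (-8.2538,-7.3595)

Fx=7.4620 Fy=16.4049 x'=-8.2538 y'=-7.3595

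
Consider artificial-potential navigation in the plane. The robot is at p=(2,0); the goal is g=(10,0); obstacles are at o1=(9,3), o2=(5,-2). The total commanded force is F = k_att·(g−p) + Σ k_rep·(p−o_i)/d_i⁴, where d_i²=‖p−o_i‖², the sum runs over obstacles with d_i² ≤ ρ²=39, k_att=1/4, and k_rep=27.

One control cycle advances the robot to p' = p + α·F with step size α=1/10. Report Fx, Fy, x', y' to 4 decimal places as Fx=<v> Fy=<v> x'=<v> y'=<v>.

Fx=1.5207 Fy=0.3195 x'=2.1521 y'=0.0320

F_att = 1/4·(g−p) = 1/4·(8,0) = (2.0000,0.0000)
o1: d²=58 > ρ²=39 → inactive
o2: d²=13 ≤ ρ²=39; F_rep = 27·(-3,2)/13² = (-0.4793,0.3195)
F = F_att + ΣF_rep = (1.5207,0.3195)
p' = p + 1/10·F = (2.1521,0.0320)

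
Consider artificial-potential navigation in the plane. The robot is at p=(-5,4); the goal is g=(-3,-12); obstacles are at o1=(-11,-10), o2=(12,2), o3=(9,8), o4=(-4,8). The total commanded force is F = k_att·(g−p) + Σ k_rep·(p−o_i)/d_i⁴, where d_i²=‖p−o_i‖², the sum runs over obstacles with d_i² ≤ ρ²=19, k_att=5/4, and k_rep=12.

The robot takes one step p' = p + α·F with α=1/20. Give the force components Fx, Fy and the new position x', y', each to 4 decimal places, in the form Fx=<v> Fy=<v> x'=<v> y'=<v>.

F_att = 5/4·(g−p) = 5/4·(2,-16) = (2.5000,-20.0000)
o1: d²=232 > ρ²=19 → inactive
o2: d²=293 > ρ²=19 → inactive
o3: d²=212 > ρ²=19 → inactive
o4: d²=17 ≤ ρ²=19; F_rep = 12·(-1,-4)/17² = (-0.0415,-0.1661)
F = F_att + ΣF_rep = (2.4585,-20.1661)
p' = p + 1/20·F = (-4.8771,2.9917)

Fx=2.4585 Fy=-20.1661 x'=-4.8771 y'=2.9917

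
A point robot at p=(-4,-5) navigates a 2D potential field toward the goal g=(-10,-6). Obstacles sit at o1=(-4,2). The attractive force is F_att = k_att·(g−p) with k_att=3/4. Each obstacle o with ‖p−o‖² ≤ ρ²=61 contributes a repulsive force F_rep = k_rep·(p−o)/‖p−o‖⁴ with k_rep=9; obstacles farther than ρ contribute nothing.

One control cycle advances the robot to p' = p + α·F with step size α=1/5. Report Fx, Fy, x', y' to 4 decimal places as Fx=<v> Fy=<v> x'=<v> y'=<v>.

Fx=-4.5000 Fy=-0.7762 x'=-4.9000 y'=-5.1552

F_att = 3/4·(g−p) = 3/4·(-6,-1) = (-4.5000,-0.7500)
o1: d²=49 ≤ ρ²=61; F_rep = 9·(0,-7)/49² = (0.0000,-0.0262)
F = F_att + ΣF_rep = (-4.5000,-0.7762)
p' = p + 1/5·F = (-4.9000,-5.1552)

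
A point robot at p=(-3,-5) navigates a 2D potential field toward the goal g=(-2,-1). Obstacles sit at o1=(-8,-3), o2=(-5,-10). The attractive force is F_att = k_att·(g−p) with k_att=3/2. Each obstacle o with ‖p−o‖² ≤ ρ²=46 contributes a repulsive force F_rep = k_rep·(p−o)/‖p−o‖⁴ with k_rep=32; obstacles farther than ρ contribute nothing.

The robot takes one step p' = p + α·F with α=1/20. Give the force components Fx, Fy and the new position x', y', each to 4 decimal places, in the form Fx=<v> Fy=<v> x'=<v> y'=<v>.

Fx=1.7663 Fy=6.1141 x'=-2.9117 y'=-4.6943

F_att = 3/2·(g−p) = 3/2·(1,4) = (1.5000,6.0000)
o1: d²=29 ≤ ρ²=46; F_rep = 32·(5,-2)/29² = (0.1902,-0.0761)
o2: d²=29 ≤ ρ²=46; F_rep = 32·(2,5)/29² = (0.0761,0.1902)
F = F_att + ΣF_rep = (1.7663,6.1141)
p' = p + 1/20·F = (-2.9117,-4.6943)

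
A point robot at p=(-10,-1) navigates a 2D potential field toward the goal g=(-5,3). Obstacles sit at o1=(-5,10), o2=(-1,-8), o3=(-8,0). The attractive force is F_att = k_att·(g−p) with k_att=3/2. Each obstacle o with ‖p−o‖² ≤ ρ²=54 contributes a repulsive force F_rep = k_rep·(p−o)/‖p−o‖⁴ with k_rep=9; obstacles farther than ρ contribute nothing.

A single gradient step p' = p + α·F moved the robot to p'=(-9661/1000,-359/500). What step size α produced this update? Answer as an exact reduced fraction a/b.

α = 1/20

F_att = 3/2·(g−p) = 3/2·(5,4) = (7.5000,6.0000)
o1: d²=146 > ρ²=54 → inactive
o2: d²=130 > ρ²=54 → inactive
o3: d²=5 ≤ ρ²=54; F_rep = 9·(-2,-1)/5² = (-0.7200,-0.3600)
F = F_att + ΣF_rep = (6.7800,5.6400)
Δp = p'−p = (0.3390,0.2820); α = Δx/Fx = (339/1000) / (339/50) = 1/20
check: Δy/Fy = (141/500) / (141/25) = 1/20 ✓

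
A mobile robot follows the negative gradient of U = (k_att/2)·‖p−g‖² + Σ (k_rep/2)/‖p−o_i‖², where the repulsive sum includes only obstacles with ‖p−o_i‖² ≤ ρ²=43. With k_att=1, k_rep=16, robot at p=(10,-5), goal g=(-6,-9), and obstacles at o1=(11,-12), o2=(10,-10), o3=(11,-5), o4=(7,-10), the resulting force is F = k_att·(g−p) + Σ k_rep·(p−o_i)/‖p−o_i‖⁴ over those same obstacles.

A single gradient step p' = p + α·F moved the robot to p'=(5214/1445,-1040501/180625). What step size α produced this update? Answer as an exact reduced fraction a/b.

α = 1/5

F_att = 1·(g−p) = 1·(-16,-4) = (-16.0000,-4.0000)
o1: d²=50 > ρ²=43 → inactive
o2: d²=25 ≤ ρ²=43; F_rep = 16·(0,5)/25² = (0.0000,0.1280)
o3: d²=1 ≤ ρ²=43; F_rep = 16·(-1,0)/1² = (-16.0000,0.0000)
o4: d²=34 ≤ ρ²=43; F_rep = 16·(3,5)/34² = (0.0415,0.0692)
F = F_att + ΣF_rep = (-31.9585,-3.8028)
Δp = p'−p = (-6.3917,-0.7606); α = Δx/Fx = (-9236/1445) / (-9236/289) = 1/5
check: Δy/Fy = (-137376/180625) / (-137376/36125) = 1/5 ✓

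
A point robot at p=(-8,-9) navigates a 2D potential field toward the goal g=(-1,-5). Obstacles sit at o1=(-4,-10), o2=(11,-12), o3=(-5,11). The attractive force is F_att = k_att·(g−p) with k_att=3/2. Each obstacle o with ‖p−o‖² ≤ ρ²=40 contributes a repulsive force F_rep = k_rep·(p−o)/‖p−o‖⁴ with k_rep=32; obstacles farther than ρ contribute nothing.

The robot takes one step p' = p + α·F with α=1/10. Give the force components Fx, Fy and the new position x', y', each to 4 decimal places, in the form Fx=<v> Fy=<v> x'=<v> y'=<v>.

Fx=10.0571 Fy=6.1107 x'=-6.9943 y'=-8.3889

F_att = 3/2·(g−p) = 3/2·(7,4) = (10.5000,6.0000)
o1: d²=17 ≤ ρ²=40; F_rep = 32·(-4,1)/17² = (-0.4429,0.1107)
o2: d²=370 > ρ²=40 → inactive
o3: d²=409 > ρ²=40 → inactive
F = F_att + ΣF_rep = (10.0571,6.1107)
p' = p + 1/10·F = (-6.9943,-8.3889)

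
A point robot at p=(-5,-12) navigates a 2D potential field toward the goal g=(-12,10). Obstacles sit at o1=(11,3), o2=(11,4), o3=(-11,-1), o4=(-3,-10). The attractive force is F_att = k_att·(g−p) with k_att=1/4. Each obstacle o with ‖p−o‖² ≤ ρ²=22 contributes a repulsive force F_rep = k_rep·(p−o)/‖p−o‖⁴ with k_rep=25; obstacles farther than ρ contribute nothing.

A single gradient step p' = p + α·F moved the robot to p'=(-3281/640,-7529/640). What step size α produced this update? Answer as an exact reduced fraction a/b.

α = 1/20

F_att = 1/4·(g−p) = 1/4·(-7,22) = (-1.7500,5.5000)
o1: d²=481 > ρ²=22 → inactive
o2: d²=512 > ρ²=22 → inactive
o3: d²=157 > ρ²=22 → inactive
o4: d²=8 ≤ ρ²=22; F_rep = 25·(-2,-2)/8² = (-0.7812,-0.7812)
F = F_att + ΣF_rep = (-2.5312,4.7188)
Δp = p'−p = (-0.1266,0.2359); α = Δx/Fx = (-81/640) / (-81/32) = 1/20
check: Δy/Fy = (151/640) / (151/32) = 1/20 ✓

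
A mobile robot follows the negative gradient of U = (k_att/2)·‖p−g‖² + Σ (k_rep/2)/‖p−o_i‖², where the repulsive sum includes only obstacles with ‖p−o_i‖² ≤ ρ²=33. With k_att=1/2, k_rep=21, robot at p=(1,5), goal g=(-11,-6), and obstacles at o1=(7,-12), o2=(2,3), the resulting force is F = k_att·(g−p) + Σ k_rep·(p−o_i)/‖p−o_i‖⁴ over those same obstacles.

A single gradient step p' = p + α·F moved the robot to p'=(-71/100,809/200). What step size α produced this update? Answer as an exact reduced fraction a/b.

F_att = 1/2·(g−p) = 1/2·(-12,-11) = (-6.0000,-5.5000)
o1: d²=325 > ρ²=33 → inactive
o2: d²=5 ≤ ρ²=33; F_rep = 21·(-1,2)/5² = (-0.8400,1.6800)
F = F_att + ΣF_rep = (-6.8400,-3.8200)
Δp = p'−p = (-1.7100,-0.9550); α = Δx/Fx = (-171/100) / (-171/25) = 1/4
check: Δy/Fy = (-191/200) / (-191/50) = 1/4 ✓

α = 1/4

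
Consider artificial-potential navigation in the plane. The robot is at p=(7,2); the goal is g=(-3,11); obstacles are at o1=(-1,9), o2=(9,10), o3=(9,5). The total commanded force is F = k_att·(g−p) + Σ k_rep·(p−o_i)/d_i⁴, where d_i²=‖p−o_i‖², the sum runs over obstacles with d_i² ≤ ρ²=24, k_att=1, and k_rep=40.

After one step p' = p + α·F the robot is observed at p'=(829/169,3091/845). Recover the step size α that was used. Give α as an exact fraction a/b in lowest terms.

F_att = 1·(g−p) = 1·(-10,9) = (-10.0000,9.0000)
o1: d²=113 > ρ²=24 → inactive
o2: d²=68 > ρ²=24 → inactive
o3: d²=13 ≤ ρ²=24; F_rep = 40·(-2,-3)/13² = (-0.4734,-0.7101)
F = F_att + ΣF_rep = (-10.4734,8.2899)
Δp = p'−p = (-2.0947,1.6580); α = Δx/Fx = (-354/169) / (-1770/169) = 1/5
check: Δy/Fy = (1401/845) / (1401/169) = 1/5 ✓

α = 1/5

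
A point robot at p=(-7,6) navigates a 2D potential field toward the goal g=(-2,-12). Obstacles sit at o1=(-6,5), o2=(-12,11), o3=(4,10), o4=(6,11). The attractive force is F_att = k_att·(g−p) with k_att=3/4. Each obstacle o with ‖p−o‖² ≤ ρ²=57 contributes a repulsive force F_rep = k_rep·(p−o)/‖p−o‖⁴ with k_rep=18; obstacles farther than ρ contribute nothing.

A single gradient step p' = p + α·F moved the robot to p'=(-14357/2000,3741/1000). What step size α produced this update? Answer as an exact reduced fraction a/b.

α = 1/4

F_att = 3/4·(g−p) = 3/4·(5,-18) = (3.7500,-13.5000)
o1: d²=2 ≤ ρ²=57; F_rep = 18·(-1,1)/2² = (-4.5000,4.5000)
o2: d²=50 ≤ ρ²=57; F_rep = 18·(5,-5)/50² = (0.0360,-0.0360)
o3: d²=137 > ρ²=57 → inactive
o4: d²=194 > ρ²=57 → inactive
F = F_att + ΣF_rep = (-0.7140,-9.0360)
Δp = p'−p = (-0.1785,-2.2590); α = Δx/Fx = (-357/2000) / (-357/500) = 1/4
check: Δy/Fy = (-2259/1000) / (-2259/250) = 1/4 ✓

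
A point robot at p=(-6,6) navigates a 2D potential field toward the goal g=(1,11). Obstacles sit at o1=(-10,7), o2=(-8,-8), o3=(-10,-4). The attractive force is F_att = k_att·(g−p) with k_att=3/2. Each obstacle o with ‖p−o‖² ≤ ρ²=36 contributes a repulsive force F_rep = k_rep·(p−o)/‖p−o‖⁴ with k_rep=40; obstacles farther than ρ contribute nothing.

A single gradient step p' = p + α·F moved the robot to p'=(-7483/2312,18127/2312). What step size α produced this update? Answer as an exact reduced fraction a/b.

α = 1/4

F_att = 3/2·(g−p) = 3/2·(7,5) = (10.5000,7.5000)
o1: d²=17 ≤ ρ²=36; F_rep = 40·(4,-1)/17² = (0.5536,-0.1384)
o2: d²=200 > ρ²=36 → inactive
o3: d²=116 > ρ²=36 → inactive
F = F_att + ΣF_rep = (11.0536,7.3616)
Δp = p'−p = (2.7634,1.8404); α = Δx/Fx = (6389/2312) / (6389/578) = 1/4
check: Δy/Fy = (4255/2312) / (4255/578) = 1/4 ✓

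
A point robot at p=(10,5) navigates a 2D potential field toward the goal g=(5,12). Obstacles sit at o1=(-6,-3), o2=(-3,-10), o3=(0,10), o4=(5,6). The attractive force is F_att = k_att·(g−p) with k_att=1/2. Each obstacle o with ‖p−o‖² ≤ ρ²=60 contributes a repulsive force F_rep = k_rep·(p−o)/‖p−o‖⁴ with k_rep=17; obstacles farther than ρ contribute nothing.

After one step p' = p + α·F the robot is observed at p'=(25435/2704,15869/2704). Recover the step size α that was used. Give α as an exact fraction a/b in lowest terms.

F_att = 1/2·(g−p) = 1/2·(-5,7) = (-2.5000,3.5000)
o1: d²=320 > ρ²=60 → inactive
o2: d²=394 > ρ²=60 → inactive
o3: d²=125 > ρ²=60 → inactive
o4: d²=26 ≤ ρ²=60; F_rep = 17·(5,-1)/26² = (0.1257,-0.0251)
F = F_att + ΣF_rep = (-2.3743,3.4749)
Δp = p'−p = (-0.5936,0.8687); α = Δx/Fx = (-1605/2704) / (-1605/676) = 1/4
check: Δy/Fy = (2349/2704) / (2349/676) = 1/4 ✓

α = 1/4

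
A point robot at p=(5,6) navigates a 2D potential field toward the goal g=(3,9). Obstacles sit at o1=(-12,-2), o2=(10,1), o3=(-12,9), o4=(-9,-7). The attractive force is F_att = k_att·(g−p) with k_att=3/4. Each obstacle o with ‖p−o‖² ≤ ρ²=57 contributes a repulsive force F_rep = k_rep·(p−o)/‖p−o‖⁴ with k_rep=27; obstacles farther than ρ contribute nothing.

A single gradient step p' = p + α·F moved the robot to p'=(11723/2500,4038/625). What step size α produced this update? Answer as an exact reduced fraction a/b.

F_att = 3/4·(g−p) = 3/4·(-2,3) = (-1.5000,2.2500)
o1: d²=353 > ρ²=57 → inactive
o2: d²=50 ≤ ρ²=57; F_rep = 27·(-5,5)/50² = (-0.0540,0.0540)
o3: d²=298 > ρ²=57 → inactive
o4: d²=365 > ρ²=57 → inactive
F = F_att + ΣF_rep = (-1.5540,2.3040)
Δp = p'−p = (-0.3108,0.4608); α = Δx/Fx = (-777/2500) / (-777/500) = 1/5
check: Δy/Fy = (288/625) / (288/125) = 1/5 ✓

α = 1/5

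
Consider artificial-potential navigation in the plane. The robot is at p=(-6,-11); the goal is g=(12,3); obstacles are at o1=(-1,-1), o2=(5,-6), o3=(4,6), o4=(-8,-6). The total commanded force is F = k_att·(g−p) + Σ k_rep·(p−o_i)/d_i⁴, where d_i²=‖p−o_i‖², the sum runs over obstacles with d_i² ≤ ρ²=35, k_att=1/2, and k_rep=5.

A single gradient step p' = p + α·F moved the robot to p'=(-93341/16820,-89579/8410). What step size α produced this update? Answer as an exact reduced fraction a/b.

α = 1/20

F_att = 1/2·(g−p) = 1/2·(18,14) = (9.0000,7.0000)
o1: d²=125 > ρ²=35 → inactive
o2: d²=146 > ρ²=35 → inactive
o3: d²=389 > ρ²=35 → inactive
o4: d²=29 ≤ ρ²=35; F_rep = 5·(2,-5)/29² = (0.0119,-0.0297)
F = F_att + ΣF_rep = (9.0119,6.9703)
Δp = p'−p = (0.4506,0.3485); α = Δx/Fx = (7579/16820) / (7579/841) = 1/20
check: Δy/Fy = (2931/8410) / (5862/841) = 1/20 ✓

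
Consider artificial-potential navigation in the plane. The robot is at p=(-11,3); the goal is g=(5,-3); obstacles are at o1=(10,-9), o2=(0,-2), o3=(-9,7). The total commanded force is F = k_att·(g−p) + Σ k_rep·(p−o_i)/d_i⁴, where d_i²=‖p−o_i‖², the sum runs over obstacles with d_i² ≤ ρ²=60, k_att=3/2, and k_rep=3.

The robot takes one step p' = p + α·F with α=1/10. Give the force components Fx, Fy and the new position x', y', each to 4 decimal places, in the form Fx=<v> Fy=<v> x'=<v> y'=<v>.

Fx=23.9850 Fy=-9.0300 x'=-8.6015 y'=2.0970

F_att = 3/2·(g−p) = 3/2·(16,-6) = (24.0000,-9.0000)
o1: d²=585 > ρ²=60 → inactive
o2: d²=146 > ρ²=60 → inactive
o3: d²=20 ≤ ρ²=60; F_rep = 3·(-2,-4)/20² = (-0.0150,-0.0300)
F = F_att + ΣF_rep = (23.9850,-9.0300)
p' = p + 1/10·F = (-8.6015,2.0970)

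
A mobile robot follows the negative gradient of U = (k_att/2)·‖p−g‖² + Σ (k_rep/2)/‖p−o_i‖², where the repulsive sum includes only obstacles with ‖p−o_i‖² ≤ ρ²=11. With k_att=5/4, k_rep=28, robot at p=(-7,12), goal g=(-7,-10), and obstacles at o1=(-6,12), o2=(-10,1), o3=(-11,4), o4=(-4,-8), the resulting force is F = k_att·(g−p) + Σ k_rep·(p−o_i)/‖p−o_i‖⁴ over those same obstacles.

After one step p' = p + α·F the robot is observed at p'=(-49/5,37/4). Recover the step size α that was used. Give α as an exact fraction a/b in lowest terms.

α = 1/10

F_att = 5/4·(g−p) = 5/4·(0,-22) = (0.0000,-27.5000)
o1: d²=1 ≤ ρ²=11; F_rep = 28·(-1,0)/1² = (-28.0000,0.0000)
o2: d²=130 > ρ²=11 → inactive
o3: d²=80 > ρ²=11 → inactive
o4: d²=409 > ρ²=11 → inactive
F = F_att + ΣF_rep = (-28.0000,-27.5000)
Δp = p'−p = (-2.8000,-2.7500); α = Δx/Fx = (-14/5) / (-28) = 1/10
check: Δy/Fy = (-11/4) / (-55/2) = 1/10 ✓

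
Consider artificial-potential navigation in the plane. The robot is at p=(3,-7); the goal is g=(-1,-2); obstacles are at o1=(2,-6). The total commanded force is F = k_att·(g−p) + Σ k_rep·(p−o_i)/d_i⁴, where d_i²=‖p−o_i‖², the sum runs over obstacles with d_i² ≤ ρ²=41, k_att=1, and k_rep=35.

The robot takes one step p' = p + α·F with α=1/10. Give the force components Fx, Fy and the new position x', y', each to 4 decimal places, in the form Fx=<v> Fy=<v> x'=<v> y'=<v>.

F_att = 1·(g−p) = 1·(-4,5) = (-4.0000,5.0000)
o1: d²=2 ≤ ρ²=41; F_rep = 35·(1,-1)/2² = (8.7500,-8.7500)
F = F_att + ΣF_rep = (4.7500,-3.7500)
p' = p + 1/10·F = (3.4750,-7.3750)

Fx=4.7500 Fy=-3.7500 x'=3.4750 y'=-7.3750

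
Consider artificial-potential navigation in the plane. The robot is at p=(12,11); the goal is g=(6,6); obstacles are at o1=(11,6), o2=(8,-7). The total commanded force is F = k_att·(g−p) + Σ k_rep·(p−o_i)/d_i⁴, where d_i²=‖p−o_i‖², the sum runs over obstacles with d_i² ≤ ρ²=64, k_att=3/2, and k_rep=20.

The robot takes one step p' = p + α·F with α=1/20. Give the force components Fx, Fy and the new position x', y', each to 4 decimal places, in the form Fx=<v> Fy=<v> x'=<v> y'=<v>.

F_att = 3/2·(g−p) = 3/2·(-6,-5) = (-9.0000,-7.5000)
o1: d²=26 ≤ ρ²=64; F_rep = 20·(1,5)/26² = (0.0296,0.1479)
o2: d²=340 > ρ²=64 → inactive
F = F_att + ΣF_rep = (-8.9704,-7.3521)
p' = p + 1/20·F = (11.5515,10.6324)

Fx=-8.9704 Fy=-7.3521 x'=11.5515 y'=10.6324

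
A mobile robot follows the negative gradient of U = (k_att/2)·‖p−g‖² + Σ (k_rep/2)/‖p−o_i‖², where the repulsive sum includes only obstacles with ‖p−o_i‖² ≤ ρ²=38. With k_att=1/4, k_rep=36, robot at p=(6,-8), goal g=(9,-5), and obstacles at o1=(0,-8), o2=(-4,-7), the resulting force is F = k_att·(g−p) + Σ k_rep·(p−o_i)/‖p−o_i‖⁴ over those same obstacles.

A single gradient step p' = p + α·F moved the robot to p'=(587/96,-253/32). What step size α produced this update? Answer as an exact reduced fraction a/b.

F_att = 1/4·(g−p) = 1/4·(3,3) = (0.7500,0.7500)
o1: d²=36 ≤ ρ²=38; F_rep = 36·(6,0)/36² = (0.1667,0.0000)
o2: d²=101 > ρ²=38 → inactive
F = F_att + ΣF_rep = (0.9167,0.7500)
Δp = p'−p = (0.1146,0.0938); α = Δx/Fx = (11/96) / (11/12) = 1/8
check: Δy/Fy = (3/32) / (3/4) = 1/8 ✓

α = 1/8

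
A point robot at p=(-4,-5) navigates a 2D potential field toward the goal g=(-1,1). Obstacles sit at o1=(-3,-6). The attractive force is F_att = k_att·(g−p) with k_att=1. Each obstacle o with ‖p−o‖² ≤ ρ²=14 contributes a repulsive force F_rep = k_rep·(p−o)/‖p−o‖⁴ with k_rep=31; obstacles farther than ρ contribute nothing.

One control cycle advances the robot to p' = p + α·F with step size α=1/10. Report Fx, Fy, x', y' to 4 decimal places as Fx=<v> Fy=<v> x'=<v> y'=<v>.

Fx=-4.7500 Fy=13.7500 x'=-4.4750 y'=-3.6250

F_att = 1·(g−p) = 1·(3,6) = (3.0000,6.0000)
o1: d²=2 ≤ ρ²=14; F_rep = 31·(-1,1)/2² = (-7.7500,7.7500)
F = F_att + ΣF_rep = (-4.7500,13.7500)
p' = p + 1/10·F = (-4.4750,-3.6250)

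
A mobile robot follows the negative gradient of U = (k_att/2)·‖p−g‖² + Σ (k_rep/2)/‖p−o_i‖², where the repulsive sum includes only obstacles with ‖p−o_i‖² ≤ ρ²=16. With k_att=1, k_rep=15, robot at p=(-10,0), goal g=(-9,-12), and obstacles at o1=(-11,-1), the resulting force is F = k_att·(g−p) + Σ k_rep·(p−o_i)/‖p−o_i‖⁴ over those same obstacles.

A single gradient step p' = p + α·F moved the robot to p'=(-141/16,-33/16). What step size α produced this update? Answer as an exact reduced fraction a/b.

α = 1/4

F_att = 1·(g−p) = 1·(1,-12) = (1.0000,-12.0000)
o1: d²=2 ≤ ρ²=16; F_rep = 15·(1,1)/2² = (3.7500,3.7500)
F = F_att + ΣF_rep = (4.7500,-8.2500)
Δp = p'−p = (1.1875,-2.0625); α = Δx/Fx = (19/16) / (19/4) = 1/4
check: Δy/Fy = (-33/16) / (-33/4) = 1/4 ✓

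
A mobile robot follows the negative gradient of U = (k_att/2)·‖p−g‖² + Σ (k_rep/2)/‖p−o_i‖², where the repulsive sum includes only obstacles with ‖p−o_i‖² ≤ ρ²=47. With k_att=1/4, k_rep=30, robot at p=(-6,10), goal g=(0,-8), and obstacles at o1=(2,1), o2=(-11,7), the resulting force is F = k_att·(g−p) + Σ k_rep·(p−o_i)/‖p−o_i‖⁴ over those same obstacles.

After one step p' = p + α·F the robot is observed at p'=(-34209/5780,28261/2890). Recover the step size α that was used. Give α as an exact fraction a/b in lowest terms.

F_att = 1/4·(g−p) = 1/4·(6,-18) = (1.5000,-4.5000)
o1: d²=145 > ρ²=47 → inactive
o2: d²=34 ≤ ρ²=47; F_rep = 30·(5,3)/34² = (0.1298,0.0779)
F = F_att + ΣF_rep = (1.6298,-4.4221)
Δp = p'−p = (0.0815,-0.2211); α = Δx/Fx = (471/5780) / (471/289) = 1/20
check: Δy/Fy = (-639/2890) / (-1278/289) = 1/20 ✓

α = 1/20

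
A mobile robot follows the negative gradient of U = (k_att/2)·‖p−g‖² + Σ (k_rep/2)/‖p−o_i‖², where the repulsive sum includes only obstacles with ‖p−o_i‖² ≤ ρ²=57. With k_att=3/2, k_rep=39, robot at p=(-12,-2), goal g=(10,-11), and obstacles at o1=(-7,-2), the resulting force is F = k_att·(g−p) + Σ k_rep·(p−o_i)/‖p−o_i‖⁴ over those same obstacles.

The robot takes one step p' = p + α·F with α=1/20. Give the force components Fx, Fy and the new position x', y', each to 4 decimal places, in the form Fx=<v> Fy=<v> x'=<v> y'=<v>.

F_att = 3/2·(g−p) = 3/2·(22,-9) = (33.0000,-13.5000)
o1: d²=25 ≤ ρ²=57; F_rep = 39·(-5,0)/25² = (-0.3120,0.0000)
F = F_att + ΣF_rep = (32.6880,-13.5000)
p' = p + 1/20·F = (-10.3656,-2.6750)

Fx=32.6880 Fy=-13.5000 x'=-10.3656 y'=-2.6750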